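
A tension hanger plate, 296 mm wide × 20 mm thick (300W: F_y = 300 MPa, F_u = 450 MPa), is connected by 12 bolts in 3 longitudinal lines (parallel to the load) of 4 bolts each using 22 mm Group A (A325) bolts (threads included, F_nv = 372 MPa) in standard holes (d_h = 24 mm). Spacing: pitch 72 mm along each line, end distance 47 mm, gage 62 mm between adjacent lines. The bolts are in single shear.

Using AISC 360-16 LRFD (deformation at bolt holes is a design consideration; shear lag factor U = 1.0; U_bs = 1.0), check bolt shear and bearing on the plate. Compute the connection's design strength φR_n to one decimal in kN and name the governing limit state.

1272.7 kN (bolt shear governs)

Bolt shear: A_b = π(22)²/4 = 380.13 mm². φR_n = 0.75 × 372 × 380.13 × 12 × 1 = 1272.7 kN.
Bearing (20 mm plate, F_u = 450 MPa): end bolts L_c = 47 − 24/2 = 35, R_n = min(1.2×35×20×450, 2.4×22×20×450) = 378 kN/bolt; interior L_c = 72 − 24 = 48, R_n = 475.2 kN/bolt. φR_n = 0.75 × (3×378 + 9×475.2) = 4058.1 kN.
Governing: min(1272.7, 4058.1) = 1272.7 kN → bolt shear.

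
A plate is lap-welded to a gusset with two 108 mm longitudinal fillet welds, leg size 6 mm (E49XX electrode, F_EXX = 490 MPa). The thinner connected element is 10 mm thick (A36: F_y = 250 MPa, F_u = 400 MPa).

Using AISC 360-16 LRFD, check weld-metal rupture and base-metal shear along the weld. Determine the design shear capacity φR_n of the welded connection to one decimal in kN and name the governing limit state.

Weld metal: throat = 0.707×6 = 4.242 mm, L = 2×108 = 216 mm. φR_n = 0.75 × 0.6 × 490 × 4.242 × 216 = 202.0 kN.
Base metal shear (10 mm plate): yield φR_n = 1.0×0.6×250×10×216 = 324.0 kN; rupture φR_n = 0.75×0.6×400×10×216 = 388.8 kN; take 324.0 kN (yield).
Governing: min(202.0, 324.0) = 202.0 kN → weld metal.

202.0 kN (weld metal governs)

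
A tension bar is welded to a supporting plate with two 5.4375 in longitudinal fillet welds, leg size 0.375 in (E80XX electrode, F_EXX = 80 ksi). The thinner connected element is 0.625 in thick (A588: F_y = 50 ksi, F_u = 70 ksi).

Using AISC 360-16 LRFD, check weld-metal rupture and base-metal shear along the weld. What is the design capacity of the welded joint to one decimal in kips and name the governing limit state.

103.8 kips (weld metal governs)

Weld metal: throat = 0.707×0.375 = 0.26513 in, L = 2×5.4375 = 10.875 in. φR_n = 0.75 × 0.6 × 80 × 0.26513 × 10.875 = 103.8 kips.
Base metal shear (0.625 in plate): yield φR_n = 1.0×0.6×50×0.625×10.875 = 203.9 kips; rupture φR_n = 0.75×0.6×70×0.625×10.875 = 214.1 kips; take 203.9 kips (yield).
Governing: min(103.8, 203.9) = 103.8 kips → weld metal.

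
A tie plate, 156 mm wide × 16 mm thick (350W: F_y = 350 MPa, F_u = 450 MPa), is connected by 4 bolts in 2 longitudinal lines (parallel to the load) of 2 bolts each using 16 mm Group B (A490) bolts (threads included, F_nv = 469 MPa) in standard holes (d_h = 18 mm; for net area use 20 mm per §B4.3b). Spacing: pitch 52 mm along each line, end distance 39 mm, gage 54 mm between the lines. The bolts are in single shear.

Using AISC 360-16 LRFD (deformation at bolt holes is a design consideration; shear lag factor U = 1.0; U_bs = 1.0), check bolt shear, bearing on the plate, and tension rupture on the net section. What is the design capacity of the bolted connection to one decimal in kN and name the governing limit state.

282.9 kN (bolt shear governs)

Bolt shear: A_b = π(16)²/4 = 201.06 mm². φR_n = 0.75 × 469 × 201.06 × 4 × 1 = 282.9 kN.
Bearing (16 mm plate, F_u = 450 MPa): end bolts L_c = 39 − 18/2 = 30, R_n = min(1.2×30×16×450, 2.4×16×16×450) = 259.2 kN/bolt; interior L_c = 52 − 18 = 34, R_n = 276.48 kN/bolt. φR_n = 0.75 × (2×259.2 + 2×276.48) = 803.5 kN.
Tension rupture (net): A_n = (156 − 2×20)×16 = 1856 mm² (U = 1.0, A_e = A_n). φR_n = 0.75 × 450 × 1856 = 626.4 kN.
Governing: min(282.9, 803.5, 626.4) = 282.9 kN → bolt shear.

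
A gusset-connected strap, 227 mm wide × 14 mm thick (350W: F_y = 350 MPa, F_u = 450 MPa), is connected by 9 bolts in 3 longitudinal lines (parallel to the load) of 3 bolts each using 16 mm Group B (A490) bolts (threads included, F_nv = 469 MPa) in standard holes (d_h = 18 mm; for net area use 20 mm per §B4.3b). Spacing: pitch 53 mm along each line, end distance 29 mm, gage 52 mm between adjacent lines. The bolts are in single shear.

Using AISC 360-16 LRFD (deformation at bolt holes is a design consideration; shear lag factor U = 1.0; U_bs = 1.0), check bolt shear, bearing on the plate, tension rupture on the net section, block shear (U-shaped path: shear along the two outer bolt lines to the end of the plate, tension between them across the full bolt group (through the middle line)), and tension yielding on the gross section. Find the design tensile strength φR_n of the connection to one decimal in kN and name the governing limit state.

Bolt shear: A_b = π(16)²/4 = 201.06 mm². φR_n = 0.75 × 469 × 201.06 × 9 × 1 = 636.5 kN.
Bearing (14 mm plate, F_u = 450 MPa): end bolts L_c = 29 − 18/2 = 20, R_n = min(1.2×20×14×450, 2.4×16×14×450) = 151.2 kN/bolt; interior L_c = 53 − 18 = 35, R_n = 241.92 kN/bolt. φR_n = 0.75 × (3×151.2 + 6×241.92) = 1428.8 kN.
Tension rupture (net): A_n = (227 − 3×20)×14 = 2338 mm² (U = 1.0, A_e = A_n). φR_n = 0.75 × 450 × 2338 = 789.1 kN.
Block shear: shear path 2×[29+2×53] = 2×135 mm, A_gv = 3780, A_nv = 2×(135 − 2.5×20)×14 = 2380 mm²; tension across gage: (104 − 2×20)×14 = 896 mm². R_n = min(0.6×450×2380, 0.6×350×3780) + 1.0×450×896 = min(642.6, 793.8) + 403.2 = 1045.8 kN. φR_n = 0.75 × 1045.8 = 784.4 kN.
Tension yield (gross): A_g = 227×14 = 3178 mm². φR_n = 0.90 × 350 × 3178 = 1001.1 kN.
Governing: min(636.5, 1428.8, 789.1, 784.4, 1001.1) = 636.5 kN → bolt shear.

636.5 kN (bolt shear governs)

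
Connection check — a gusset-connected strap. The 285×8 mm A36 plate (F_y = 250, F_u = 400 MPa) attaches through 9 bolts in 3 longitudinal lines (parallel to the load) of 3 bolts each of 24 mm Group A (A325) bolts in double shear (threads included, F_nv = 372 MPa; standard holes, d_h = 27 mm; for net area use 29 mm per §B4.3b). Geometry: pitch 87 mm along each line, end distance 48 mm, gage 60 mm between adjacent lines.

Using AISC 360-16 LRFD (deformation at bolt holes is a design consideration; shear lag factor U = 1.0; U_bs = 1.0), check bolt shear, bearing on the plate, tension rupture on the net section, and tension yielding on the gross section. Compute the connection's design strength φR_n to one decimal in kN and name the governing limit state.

475.2 kN (net-section rupture governs)

Bolt shear: A_b = π(24)²/4 = 452.39 mm². φR_n = 0.75 × 372 × 452.39 × 9 × 2 = 2271.9 kN.
Bearing (8 mm plate, F_u = 400 MPa): end bolts L_c = 48 − 27/2 = 34.5, R_n = min(1.2×34.5×8×400, 2.4×24×8×400) = 132.48 kN/bolt; interior L_c = 87 − 27 = 60, R_n = 184.32 kN/bolt. φR_n = 0.75 × (3×132.48 + 6×184.32) = 1127.5 kN.
Tension rupture (net): A_n = (285 − 3×29)×8 = 1584 mm² (U = 1.0, A_e = A_n). φR_n = 0.75 × 400 × 1584 = 475.2 kN.
Tension yield (gross): A_g = 285×8 = 2280 mm². φR_n = 0.90 × 250 × 2280 = 513.0 kN.
Governing: min(2271.9, 1127.5, 475.2, 513.0) = 475.2 kN → net-section rupture.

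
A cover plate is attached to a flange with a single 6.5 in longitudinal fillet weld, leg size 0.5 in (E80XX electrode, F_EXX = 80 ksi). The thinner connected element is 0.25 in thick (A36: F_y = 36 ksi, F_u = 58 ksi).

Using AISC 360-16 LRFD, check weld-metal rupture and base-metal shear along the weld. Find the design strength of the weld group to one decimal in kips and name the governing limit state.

Weld metal: throat = 0.707×0.5 = 0.3535 in, L = 6.5 in. φR_n = 0.75 × 0.6 × 80 × 0.3535 × 6.5 = 82.7 kips.
Base metal shear (0.25 in plate): yield φR_n = 1.0×0.6×36×0.25×6.5 = 35.1 kips; rupture φR_n = 0.75×0.6×58×0.25×6.5 = 42.4 kips; take 35.1 kips (yield).
Governing: min(82.7, 35.1) = 35.1 kips → base-metal shear.

35.1 kips (base-metal shear governs)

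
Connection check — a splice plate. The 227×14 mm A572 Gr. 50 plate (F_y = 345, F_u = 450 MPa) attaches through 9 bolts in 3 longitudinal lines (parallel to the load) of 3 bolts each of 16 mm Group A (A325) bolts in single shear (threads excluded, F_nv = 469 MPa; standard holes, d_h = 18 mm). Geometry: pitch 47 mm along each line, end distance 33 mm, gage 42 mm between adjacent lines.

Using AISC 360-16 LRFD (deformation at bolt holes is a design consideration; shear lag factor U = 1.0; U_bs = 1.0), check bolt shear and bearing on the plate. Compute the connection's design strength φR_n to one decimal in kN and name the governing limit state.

636.5 kN (bolt shear governs)

Bolt shear: A_b = π(16)²/4 = 201.06 mm². φR_n = 0.75 × 469 × 201.06 × 9 × 1 = 636.5 kN.
Bearing (14 mm plate, F_u = 450 MPa): end bolts L_c = 33 − 18/2 = 24, R_n = min(1.2×24×14×450, 2.4×16×14×450) = 181.44 kN/bolt; interior L_c = 47 − 18 = 29, R_n = 219.24 kN/bolt. φR_n = 0.75 × (3×181.44 + 6×219.24) = 1394.8 kN.
Governing: min(636.5, 1394.8) = 636.5 kN → bolt shear.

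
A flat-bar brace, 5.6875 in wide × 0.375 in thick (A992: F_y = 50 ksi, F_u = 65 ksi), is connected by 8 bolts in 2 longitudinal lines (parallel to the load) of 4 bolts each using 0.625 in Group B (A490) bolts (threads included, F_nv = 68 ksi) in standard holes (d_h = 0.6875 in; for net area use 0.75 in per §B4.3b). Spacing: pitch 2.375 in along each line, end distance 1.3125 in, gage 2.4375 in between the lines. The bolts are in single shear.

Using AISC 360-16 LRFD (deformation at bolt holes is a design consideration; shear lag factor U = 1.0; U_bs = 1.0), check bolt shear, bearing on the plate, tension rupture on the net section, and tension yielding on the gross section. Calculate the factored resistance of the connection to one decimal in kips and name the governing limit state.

76.6 kips (net-section rupture governs)

Bolt shear: A_b = π(0.625)²/4 = 0.3068 in². φR_n = 0.75 × 68 × 0.3068 × 8 × 1 = 125.2 kips.
Bearing (0.375 in plate, F_u = 65 ksi): end bolts L_c = 1.3125 − 0.6875/2 = 0.96875, R_n = min(1.2×0.96875×0.375×65, 2.4×0.625×0.375×65) = 28.336 kips/bolt; interior L_c = 2.375 − 0.6875 = 1.6875, R_n = 36.563 kips/bolt. φR_n = 0.75 × (2×28.336 + 6×36.563) = 207.0 kips.
Tension rupture (net): A_n = (5.6875 − 2×0.75)×0.375 = 1.5703 in² (U = 1.0, A_e = A_n). φR_n = 0.75 × 65 × 1.5703 = 76.6 kips.
Tension yield (gross): A_g = 5.6875×0.375 = 2.1328 in². φR_n = 0.90 × 50 × 2.1328 = 96.0 kips.
Governing: min(125.2, 207.0, 76.6, 96.0) = 76.6 kips → net-section rupture.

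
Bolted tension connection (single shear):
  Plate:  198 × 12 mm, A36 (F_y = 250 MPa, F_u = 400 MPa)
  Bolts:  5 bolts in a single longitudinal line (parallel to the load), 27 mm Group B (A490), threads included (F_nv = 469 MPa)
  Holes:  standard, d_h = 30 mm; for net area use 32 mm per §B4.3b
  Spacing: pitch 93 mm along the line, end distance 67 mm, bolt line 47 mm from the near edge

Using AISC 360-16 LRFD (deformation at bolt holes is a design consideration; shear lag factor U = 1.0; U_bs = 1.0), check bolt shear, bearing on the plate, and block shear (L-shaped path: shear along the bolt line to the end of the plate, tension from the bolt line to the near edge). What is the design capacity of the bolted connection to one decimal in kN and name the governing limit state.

704.3 kN (block shear governs)

Bolt shear: A_b = π(27)²/4 = 572.56 mm². φR_n = 0.75 × 469 × 572.56 × 5 × 1 = 1007.0 kN.
Bearing (12 mm plate, F_u = 400 MPa): end bolts L_c = 67 − 30/2 = 52, R_n = min(1.2×52×12×400, 2.4×27×12×400) = 299.52 kN/bolt; interior L_c = 93 − 30 = 63, R_n = 311.04 kN/bolt. φR_n = 0.75 × (1×299.52 + 4×311.04) = 1157.8 kN.
Block shear: shear path 1×[67+4×93] = 1×439 mm, A_gv = 5268, A_nv = 1×(439 − 4.5×32)×12 = 3540 mm²; tension to near edge: (47 − 0.5×32)×12 = 372 mm². R_n = min(0.6×400×3540, 0.6×250×5268) + 1.0×400×372 = min(849.6, 790.2) + 148.8 = 939 kN. φR_n = 0.75 × 939 = 704.3 kN.
Governing: min(1007.0, 1157.8, 704.3) = 704.3 kN → block shear.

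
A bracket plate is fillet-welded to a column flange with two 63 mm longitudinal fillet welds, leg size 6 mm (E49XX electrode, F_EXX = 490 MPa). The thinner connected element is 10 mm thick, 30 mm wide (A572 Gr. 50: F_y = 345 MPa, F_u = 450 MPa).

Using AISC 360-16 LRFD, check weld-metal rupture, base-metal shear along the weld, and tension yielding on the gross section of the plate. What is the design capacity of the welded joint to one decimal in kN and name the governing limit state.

Weld metal: throat = 0.707×6 = 4.242 mm, L = 2×63 = 126 mm. φR_n = 0.75 × 0.6 × 490 × 4.242 × 126 = 117.9 kN.
Base metal shear (10 mm plate): yield φR_n = 1.0×0.6×345×10×126 = 260.8 kN; rupture φR_n = 0.75×0.6×450×10×126 = 255.2 kN; take 255.2 kN (rupture).
Tension yield (gross): A_g = 30×10 = 300 mm². φR_n = 0.90 × 345 × 300 = 93.2 kN.
Governing: min(117.9, 255.2, 93.2) = 93.2 kN → gross-section yield.

93.2 kN (gross-section yield governs)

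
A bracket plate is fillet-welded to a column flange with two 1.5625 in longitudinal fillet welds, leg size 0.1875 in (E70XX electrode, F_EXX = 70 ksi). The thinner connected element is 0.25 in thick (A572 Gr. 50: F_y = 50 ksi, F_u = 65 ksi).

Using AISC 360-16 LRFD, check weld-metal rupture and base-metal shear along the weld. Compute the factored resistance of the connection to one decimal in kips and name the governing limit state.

13.0 kips (weld metal governs)

Weld metal: throat = 0.707×0.1875 = 0.13256 in, L = 2×1.5625 = 3.125 in. φR_n = 0.75 × 0.6 × 70 × 0.13256 × 3.125 = 13.0 kips.
Base metal shear (0.25 in plate): yield φR_n = 1.0×0.6×50×0.25×3.125 = 23.4 kips; rupture φR_n = 0.75×0.6×65×0.25×3.125 = 22.9 kips; take 22.9 kips (rupture).
Governing: min(13.0, 22.9) = 13.0 kips → weld metal.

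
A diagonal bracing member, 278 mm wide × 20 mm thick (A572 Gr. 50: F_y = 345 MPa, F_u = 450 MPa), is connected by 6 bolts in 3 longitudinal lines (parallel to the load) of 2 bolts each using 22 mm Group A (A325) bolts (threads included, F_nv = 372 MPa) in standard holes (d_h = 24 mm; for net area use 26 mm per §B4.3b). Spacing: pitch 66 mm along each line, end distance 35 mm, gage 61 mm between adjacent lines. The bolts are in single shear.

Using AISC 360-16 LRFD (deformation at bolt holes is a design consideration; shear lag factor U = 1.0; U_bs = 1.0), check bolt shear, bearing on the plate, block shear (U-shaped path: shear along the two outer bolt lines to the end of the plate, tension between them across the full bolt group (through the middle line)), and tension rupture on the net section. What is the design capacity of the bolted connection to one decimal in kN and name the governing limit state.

Bolt shear: A_b = π(22)²/4 = 380.13 mm². φR_n = 0.75 × 372 × 380.13 × 6 × 1 = 636.3 kN.
Bearing (20 mm plate, F_u = 450 MPa): end bolts L_c = 35 − 24/2 = 23, R_n = min(1.2×23×20×450, 2.4×22×20×450) = 248.4 kN/bolt; interior L_c = 66 − 24 = 42, R_n = 453.6 kN/bolt. φR_n = 0.75 × (3×248.4 + 3×453.6) = 1579.5 kN.
Block shear: shear path 2×[35+1×66] = 2×101 mm, A_gv = 4040, A_nv = 2×(101 − 1.5×26)×20 = 2480 mm²; tension across gage: (122 − 2×26)×20 = 1400 mm². R_n = min(0.6×450×2480, 0.6×345×4040) + 1.0×450×1400 = min(669.6, 836.28) + 630 = 1299.6 kN. φR_n = 0.75 × 1299.6 = 974.7 kN.
Tension rupture (net): A_n = (278 − 3×26)×20 = 4000 mm² (U = 1.0, A_e = A_n). φR_n = 0.75 × 450 × 4000 = 1350.0 kN.
Governing: min(636.3, 1579.5, 974.7, 1350.0) = 636.3 kN → bolt shear.

636.3 kN (bolt shear governs)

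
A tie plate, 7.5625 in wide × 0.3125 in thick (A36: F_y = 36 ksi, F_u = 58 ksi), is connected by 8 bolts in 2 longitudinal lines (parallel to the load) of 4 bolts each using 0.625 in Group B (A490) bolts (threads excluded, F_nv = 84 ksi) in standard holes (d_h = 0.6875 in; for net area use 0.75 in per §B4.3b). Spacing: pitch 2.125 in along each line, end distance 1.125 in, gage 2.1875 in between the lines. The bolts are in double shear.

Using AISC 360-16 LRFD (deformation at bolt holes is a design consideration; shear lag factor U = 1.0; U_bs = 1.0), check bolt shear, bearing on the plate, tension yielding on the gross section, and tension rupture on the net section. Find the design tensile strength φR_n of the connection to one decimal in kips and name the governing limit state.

76.6 kips (gross-section yield governs)

Bolt shear: A_b = π(0.625)²/4 = 0.3068 in². φR_n = 0.75 × 84 × 0.3068 × 8 × 2 = 309.3 kips.
Bearing (0.3125 in plate, F_u = 58 ksi): end bolts L_c = 1.125 − 0.6875/2 = 0.78125, R_n = min(1.2×0.78125×0.3125×58, 2.4×0.625×0.3125×58) = 16.992 kips/bolt; interior L_c = 2.125 − 0.6875 = 1.4375, R_n = 27.188 kips/bolt. φR_n = 0.75 × (2×16.992 + 6×27.188) = 147.8 kips.
Tension yield (gross): A_g = 7.5625×0.3125 = 2.3633 in². φR_n = 0.90 × 36 × 2.3633 = 76.6 kips.
Tension rupture (net): A_n = (7.5625 − 2×0.75)×0.3125 = 1.8945 in² (U = 1.0, A_e = A_n). φR_n = 0.75 × 58 × 1.8945 = 82.4 kips.
Governing: min(309.3, 147.8, 76.6, 82.4) = 76.6 kips → gross-section yield.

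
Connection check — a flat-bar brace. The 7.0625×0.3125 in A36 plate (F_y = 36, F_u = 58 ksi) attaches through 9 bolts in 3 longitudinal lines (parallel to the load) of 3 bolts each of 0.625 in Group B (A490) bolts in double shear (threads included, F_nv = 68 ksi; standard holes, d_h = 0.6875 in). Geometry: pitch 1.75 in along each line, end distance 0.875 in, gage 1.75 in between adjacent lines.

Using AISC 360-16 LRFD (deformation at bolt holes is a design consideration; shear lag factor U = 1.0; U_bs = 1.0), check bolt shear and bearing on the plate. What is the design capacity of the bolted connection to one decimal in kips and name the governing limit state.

130.0 kips (bearing governs)

Bolt shear: A_b = π(0.625)²/4 = 0.3068 in². φR_n = 0.75 × 68 × 0.3068 × 9 × 2 = 281.6 kips.
Bearing (0.3125 in plate, F_u = 58 ksi): end bolts L_c = 0.875 − 0.6875/2 = 0.53125, R_n = min(1.2×0.53125×0.3125×58, 2.4×0.625×0.3125×58) = 11.555 kips/bolt; interior L_c = 1.75 − 0.6875 = 1.0625, R_n = 23.109 kips/bolt. φR_n = 0.75 × (3×11.555 + 6×23.109) = 130.0 kips.
Governing: min(281.6, 130.0) = 130.0 kips → bearing.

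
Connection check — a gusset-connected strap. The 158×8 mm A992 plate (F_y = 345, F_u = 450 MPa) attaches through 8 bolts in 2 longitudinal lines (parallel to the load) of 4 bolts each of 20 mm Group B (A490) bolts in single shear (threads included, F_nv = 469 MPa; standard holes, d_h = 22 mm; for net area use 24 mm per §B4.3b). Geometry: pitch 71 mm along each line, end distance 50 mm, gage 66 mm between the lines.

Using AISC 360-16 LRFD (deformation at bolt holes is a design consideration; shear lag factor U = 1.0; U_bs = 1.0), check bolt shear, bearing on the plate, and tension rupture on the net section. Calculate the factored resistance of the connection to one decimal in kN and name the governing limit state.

Bolt shear: A_b = π(20)²/4 = 314.16 mm². φR_n = 0.75 × 469 × 314.16 × 8 × 1 = 884.0 kN.
Bearing (8 mm plate, F_u = 450 MPa): end bolts L_c = 50 − 22/2 = 39, R_n = min(1.2×39×8×450, 2.4×20×8×450) = 168.48 kN/bolt; interior L_c = 71 − 22 = 49, R_n = 172.8 kN/bolt. φR_n = 0.75 × (2×168.48 + 6×172.8) = 1030.3 kN.
Tension rupture (net): A_n = (158 − 2×24)×8 = 880 mm² (U = 1.0, A_e = A_n). φR_n = 0.75 × 450 × 880 = 297.0 kN.
Governing: min(884.0, 1030.3, 297.0) = 297.0 kN → net-section rupture.

297.0 kN (net-section rupture governs)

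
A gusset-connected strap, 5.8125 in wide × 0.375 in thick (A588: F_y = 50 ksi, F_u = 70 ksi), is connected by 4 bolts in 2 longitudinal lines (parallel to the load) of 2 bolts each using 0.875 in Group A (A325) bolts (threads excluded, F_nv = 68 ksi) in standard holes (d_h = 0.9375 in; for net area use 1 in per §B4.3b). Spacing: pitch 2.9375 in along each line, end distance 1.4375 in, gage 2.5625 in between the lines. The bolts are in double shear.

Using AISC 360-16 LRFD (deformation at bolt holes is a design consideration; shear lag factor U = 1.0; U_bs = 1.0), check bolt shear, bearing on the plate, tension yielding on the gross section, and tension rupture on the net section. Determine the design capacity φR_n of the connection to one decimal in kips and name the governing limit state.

75.1 kips (net-section rupture governs)

Bolt shear: A_b = π(0.875)²/4 = 0.60132 in². φR_n = 0.75 × 68 × 0.60132 × 4 × 2 = 245.3 kips.
Bearing (0.375 in plate, F_u = 70 ksi): end bolts L_c = 1.4375 − 0.9375/2 = 0.96875, R_n = min(1.2×0.96875×0.375×70, 2.4×0.875×0.375×70) = 30.516 kips/bolt; interior L_c = 2.9375 − 0.9375 = 2, R_n = 55.125 kips/bolt. φR_n = 0.75 × (2×30.516 + 2×55.125) = 128.5 kips.
Tension yield (gross): A_g = 5.8125×0.375 = 2.1797 in². φR_n = 0.90 × 50 × 2.1797 = 98.1 kips.
Tension rupture (net): A_n = (5.8125 − 2×1)×0.375 = 1.4297 in² (U = 1.0, A_e = A_n). φR_n = 0.75 × 70 × 1.4297 = 75.1 kips.
Governing: min(245.3, 128.5, 98.1, 75.1) = 75.1 kips → net-section rupture.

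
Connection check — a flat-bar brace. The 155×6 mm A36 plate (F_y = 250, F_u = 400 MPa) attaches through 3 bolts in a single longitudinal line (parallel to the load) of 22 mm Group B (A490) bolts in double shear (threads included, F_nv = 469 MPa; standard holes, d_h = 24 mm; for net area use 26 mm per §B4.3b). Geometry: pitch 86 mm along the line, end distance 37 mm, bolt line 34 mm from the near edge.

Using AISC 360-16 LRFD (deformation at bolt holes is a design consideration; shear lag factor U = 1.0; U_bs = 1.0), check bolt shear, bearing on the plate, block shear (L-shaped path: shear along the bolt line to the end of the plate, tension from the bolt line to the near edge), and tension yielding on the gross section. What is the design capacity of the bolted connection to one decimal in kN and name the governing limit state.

178.9 kN (block shear governs)

Bolt shear: A_b = π(22)²/4 = 380.13 mm². φR_n = 0.75 × 469 × 380.13 × 3 × 2 = 802.3 kN.
Bearing (6 mm plate, F_u = 400 MPa): end bolts L_c = 37 − 24/2 = 25, R_n = min(1.2×25×6×400, 2.4×22×6×400) = 72 kN/bolt; interior L_c = 86 − 24 = 62, R_n = 126.72 kN/bolt. φR_n = 0.75 × (1×72 + 2×126.72) = 244.1 kN.
Block shear: shear path 1×[37+2×86] = 1×209 mm, A_gv = 1254, A_nv = 1×(209 − 2.5×26)×6 = 864 mm²; tension to near edge: (34 − 0.5×26)×6 = 126 mm². R_n = min(0.6×400×864, 0.6×250×1254) + 1.0×400×126 = min(207.36, 188.1) + 50.4 = 238.5 kN. φR_n = 0.75 × 238.5 = 178.9 kN.
Tension yield (gross): A_g = 155×6 = 930 mm². φR_n = 0.90 × 250 × 930 = 209.3 kN.
Governing: min(802.3, 244.1, 178.9, 209.3) = 178.9 kN → block shear.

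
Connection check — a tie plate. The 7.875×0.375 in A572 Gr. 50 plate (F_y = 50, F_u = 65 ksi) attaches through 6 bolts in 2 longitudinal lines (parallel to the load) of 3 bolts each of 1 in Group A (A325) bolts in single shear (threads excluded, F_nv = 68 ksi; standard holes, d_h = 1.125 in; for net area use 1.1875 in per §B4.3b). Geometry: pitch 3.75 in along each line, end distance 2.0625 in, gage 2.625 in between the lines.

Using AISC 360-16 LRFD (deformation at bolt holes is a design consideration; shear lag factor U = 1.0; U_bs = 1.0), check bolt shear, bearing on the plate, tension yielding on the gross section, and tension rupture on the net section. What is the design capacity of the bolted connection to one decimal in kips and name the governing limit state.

Bolt shear: A_b = π(1)²/4 = 0.7854 in². φR_n = 0.75 × 68 × 0.7854 × 6 × 1 = 240.3 kips.
Bearing (0.375 in plate, F_u = 65 ksi): end bolts L_c = 2.0625 − 1.125/2 = 1.5, R_n = min(1.2×1.5×0.375×65, 2.4×1×0.375×65) = 43.875 kips/bolt; interior L_c = 3.75 − 1.125 = 2.625, R_n = 58.5 kips/bolt. φR_n = 0.75 × (2×43.875 + 4×58.5) = 241.3 kips.
Tension yield (gross): A_g = 7.875×0.375 = 2.9531 in². φR_n = 0.90 × 50 × 2.9531 = 132.9 kips.
Tension rupture (net): A_n = (7.875 − 2×1.1875)×0.375 = 2.0625 in² (U = 1.0, A_e = A_n). φR_n = 0.75 × 65 × 2.0625 = 100.5 kips.
Governing: min(240.3, 241.3, 132.9, 100.5) = 100.5 kips → net-section rupture.

100.5 kips (net-section rupture governs)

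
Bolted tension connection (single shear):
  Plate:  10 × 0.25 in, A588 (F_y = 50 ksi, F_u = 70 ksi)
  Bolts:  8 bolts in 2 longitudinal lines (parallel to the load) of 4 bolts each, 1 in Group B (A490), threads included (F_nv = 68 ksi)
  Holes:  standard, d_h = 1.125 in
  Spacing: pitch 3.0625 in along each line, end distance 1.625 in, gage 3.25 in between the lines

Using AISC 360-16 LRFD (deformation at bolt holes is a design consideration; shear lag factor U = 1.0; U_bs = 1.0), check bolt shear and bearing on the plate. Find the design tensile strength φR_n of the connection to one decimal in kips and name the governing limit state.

Bolt shear: A_b = π(1)²/4 = 0.7854 in². φR_n = 0.75 × 68 × 0.7854 × 8 × 1 = 320.4 kips.
Bearing (0.25 in plate, F_u = 70 ksi): end bolts L_c = 1.625 − 1.125/2 = 1.0625, R_n = min(1.2×1.0625×0.25×70, 2.4×1×0.25×70) = 22.313 kips/bolt; interior L_c = 3.0625 − 1.125 = 1.9375, R_n = 40.688 kips/bolt. φR_n = 0.75 × (2×22.313 + 6×40.688) = 216.6 kips.
Governing: min(320.4, 216.6) = 216.6 kips → bearing.

216.6 kips (bearing governs)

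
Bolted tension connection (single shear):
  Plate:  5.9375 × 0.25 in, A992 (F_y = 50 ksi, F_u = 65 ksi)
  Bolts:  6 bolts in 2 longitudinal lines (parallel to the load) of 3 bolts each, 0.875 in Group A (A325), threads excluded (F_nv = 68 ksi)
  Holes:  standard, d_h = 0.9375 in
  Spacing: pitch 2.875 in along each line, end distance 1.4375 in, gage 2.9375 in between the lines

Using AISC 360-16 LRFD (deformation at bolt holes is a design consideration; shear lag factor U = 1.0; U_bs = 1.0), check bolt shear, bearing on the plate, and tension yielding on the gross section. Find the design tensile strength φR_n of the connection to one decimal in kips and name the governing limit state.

Bolt shear: A_b = π(0.875)²/4 = 0.60132 in². φR_n = 0.75 × 68 × 0.60132 × 6 × 1 = 184.0 kips.
Bearing (0.25 in plate, F_u = 65 ksi): end bolts L_c = 1.4375 − 0.9375/2 = 0.96875, R_n = min(1.2×0.96875×0.25×65, 2.4×0.875×0.25×65) = 18.891 kips/bolt; interior L_c = 2.875 − 0.9375 = 1.9375, R_n = 34.125 kips/bolt. φR_n = 0.75 × (2×18.891 + 4×34.125) = 130.7 kips.
Tension yield (gross): A_g = 5.9375×0.25 = 1.4844 in². φR_n = 0.90 × 50 × 1.4844 = 66.8 kips.
Governing: min(184.0, 130.7, 66.8) = 66.8 kips → gross-section yield.

66.8 kips (gross-section yield governs)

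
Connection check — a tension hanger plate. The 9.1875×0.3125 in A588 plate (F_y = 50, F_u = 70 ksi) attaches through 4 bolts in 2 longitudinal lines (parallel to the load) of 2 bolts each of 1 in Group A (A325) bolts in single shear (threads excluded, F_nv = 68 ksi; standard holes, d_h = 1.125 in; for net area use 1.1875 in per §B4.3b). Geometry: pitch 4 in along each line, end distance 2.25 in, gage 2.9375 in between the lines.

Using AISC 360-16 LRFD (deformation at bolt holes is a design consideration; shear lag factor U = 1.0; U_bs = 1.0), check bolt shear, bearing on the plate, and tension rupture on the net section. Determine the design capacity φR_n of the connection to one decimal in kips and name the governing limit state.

111.8 kips (net-section rupture governs)

Bolt shear: A_b = π(1)²/4 = 0.7854 in². φR_n = 0.75 × 68 × 0.7854 × 4 × 1 = 160.2 kips.
Bearing (0.3125 in plate, F_u = 70 ksi): end bolts L_c = 2.25 − 1.125/2 = 1.6875, R_n = min(1.2×1.6875×0.3125×70, 2.4×1×0.3125×70) = 44.297 kips/bolt; interior L_c = 4 − 1.125 = 2.875, R_n = 52.5 kips/bolt. φR_n = 0.75 × (2×44.297 + 2×52.5) = 145.2 kips.
Tension rupture (net): A_n = (9.1875 − 2×1.1875)×0.3125 = 2.1289 in² (U = 1.0, A_e = A_n). φR_n = 0.75 × 70 × 2.1289 = 111.8 kips.
Governing: min(160.2, 145.2, 111.8) = 111.8 kips → net-section rupture.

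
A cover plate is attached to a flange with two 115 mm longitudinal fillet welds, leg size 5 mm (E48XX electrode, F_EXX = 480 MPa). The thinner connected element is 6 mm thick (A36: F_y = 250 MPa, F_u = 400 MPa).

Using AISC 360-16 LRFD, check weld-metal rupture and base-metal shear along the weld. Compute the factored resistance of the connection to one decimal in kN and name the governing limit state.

Weld metal: throat = 0.707×5 = 3.535 mm, L = 2×115 = 230 mm. φR_n = 0.75 × 0.6 × 480 × 3.535 × 230 = 175.6 kN.
Base metal shear (6 mm plate): yield φR_n = 1.0×0.6×250×6×230 = 207.0 kN; rupture φR_n = 0.75×0.6×400×6×230 = 248.4 kN; take 207.0 kN (yield).
Governing: min(175.6, 207.0) = 175.6 kN → weld metal.

175.6 kN (weld metal governs)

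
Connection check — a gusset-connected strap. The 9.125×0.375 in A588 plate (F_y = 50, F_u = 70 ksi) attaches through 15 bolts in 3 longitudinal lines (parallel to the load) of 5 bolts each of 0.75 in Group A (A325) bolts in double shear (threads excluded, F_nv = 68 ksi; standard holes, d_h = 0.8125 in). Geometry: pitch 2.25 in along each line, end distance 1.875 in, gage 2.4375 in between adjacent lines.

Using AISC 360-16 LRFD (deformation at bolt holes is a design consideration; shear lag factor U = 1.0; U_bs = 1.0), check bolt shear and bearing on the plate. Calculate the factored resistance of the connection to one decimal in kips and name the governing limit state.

511.6 kips (bearing governs)

Bolt shear: A_b = π(0.75)²/4 = 0.44179 in². φR_n = 0.75 × 68 × 0.44179 × 15 × 2 = 675.9 kips.
Bearing (0.375 in plate, F_u = 70 ksi): end bolts L_c = 1.875 − 0.8125/2 = 1.46875, R_n = min(1.2×1.46875×0.375×70, 2.4×0.75×0.375×70) = 46.266 kips/bolt; interior L_c = 2.25 − 0.8125 = 1.4375, R_n = 45.281 kips/bolt. φR_n = 0.75 × (3×46.266 + 12×45.281) = 511.6 kips.
Governing: min(675.9, 511.6) = 511.6 kips → bearing.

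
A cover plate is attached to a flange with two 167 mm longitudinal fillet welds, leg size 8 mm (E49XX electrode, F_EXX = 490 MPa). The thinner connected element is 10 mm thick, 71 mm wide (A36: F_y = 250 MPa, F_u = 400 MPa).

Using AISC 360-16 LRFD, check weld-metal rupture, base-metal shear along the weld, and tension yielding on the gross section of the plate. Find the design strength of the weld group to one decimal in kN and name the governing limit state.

159.8 kN (gross-section yield governs)

Weld metal: throat = 0.707×8 = 5.656 mm, L = 2×167 = 334 mm. φR_n = 0.75 × 0.6 × 490 × 5.656 × 334 = 416.5 kN.
Base metal shear (10 mm plate): yield φR_n = 1.0×0.6×250×10×334 = 501.0 kN; rupture φR_n = 0.75×0.6×400×10×334 = 601.2 kN; take 501.0 kN (yield).
Tension yield (gross): A_g = 71×10 = 710 mm². φR_n = 0.90 × 250 × 710 = 159.8 kN.
Governing: min(416.5, 501.0, 159.8) = 159.8 kN → gross-section yield.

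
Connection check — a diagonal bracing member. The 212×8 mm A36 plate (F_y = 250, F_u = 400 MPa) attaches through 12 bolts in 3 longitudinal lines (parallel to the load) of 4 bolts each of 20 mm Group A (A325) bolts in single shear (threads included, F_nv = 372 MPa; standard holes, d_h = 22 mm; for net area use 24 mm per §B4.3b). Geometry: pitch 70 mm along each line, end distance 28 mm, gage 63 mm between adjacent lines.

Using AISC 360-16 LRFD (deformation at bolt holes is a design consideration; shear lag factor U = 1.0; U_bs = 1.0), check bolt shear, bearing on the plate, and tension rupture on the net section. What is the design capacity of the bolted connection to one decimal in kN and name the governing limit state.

Bolt shear: A_b = π(20)²/4 = 314.16 mm². φR_n = 0.75 × 372 × 314.16 × 12 × 1 = 1051.8 kN.
Bearing (8 mm plate, F_u = 400 MPa): end bolts L_c = 28 − 22/2 = 17, R_n = min(1.2×17×8×400, 2.4×20×8×400) = 65.28 kN/bolt; interior L_c = 70 − 22 = 48, R_n = 153.6 kN/bolt. φR_n = 0.75 × (3×65.28 + 9×153.6) = 1183.7 kN.
Tension rupture (net): A_n = (212 − 3×24)×8 = 1120 mm² (U = 1.0, A_e = A_n). φR_n = 0.75 × 400 × 1120 = 336.0 kN.
Governing: min(1051.8, 1183.7, 336.0) = 336.0 kN → net-section rupture.

336.0 kN (net-section rupture governs)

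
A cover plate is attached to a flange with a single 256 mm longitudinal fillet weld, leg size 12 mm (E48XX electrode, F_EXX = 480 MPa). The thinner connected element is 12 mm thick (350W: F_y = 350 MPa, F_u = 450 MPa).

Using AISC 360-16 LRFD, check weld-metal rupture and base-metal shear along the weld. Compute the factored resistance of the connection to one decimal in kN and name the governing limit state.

469.1 kN (weld metal governs)

Weld metal: throat = 0.707×12 = 8.484 mm, L = 256 mm. φR_n = 0.75 × 0.6 × 480 × 8.484 × 256 = 469.1 kN.
Base metal shear (12 mm plate): yield φR_n = 1.0×0.6×350×12×256 = 645.1 kN; rupture φR_n = 0.75×0.6×450×12×256 = 622.1 kN; take 622.1 kN (rupture).
Governing: min(469.1, 622.1) = 469.1 kN → weld metal.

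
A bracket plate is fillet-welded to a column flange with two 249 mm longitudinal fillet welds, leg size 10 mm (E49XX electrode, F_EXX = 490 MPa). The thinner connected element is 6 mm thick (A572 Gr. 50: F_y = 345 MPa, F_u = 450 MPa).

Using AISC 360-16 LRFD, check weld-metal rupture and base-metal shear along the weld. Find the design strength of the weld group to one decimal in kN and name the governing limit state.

605.1 kN (base-metal shear governs)

Weld metal: throat = 0.707×10 = 7.07 mm, L = 2×249 = 498 mm. φR_n = 0.75 × 0.6 × 490 × 7.07 × 498 = 776.3 kN.
Base metal shear (6 mm plate): yield φR_n = 1.0×0.6×345×6×498 = 618.5 kN; rupture φR_n = 0.75×0.6×450×6×498 = 605.1 kN; take 605.1 kN (rupture).
Governing: min(776.3, 605.1) = 605.1 kN → base-metal shear.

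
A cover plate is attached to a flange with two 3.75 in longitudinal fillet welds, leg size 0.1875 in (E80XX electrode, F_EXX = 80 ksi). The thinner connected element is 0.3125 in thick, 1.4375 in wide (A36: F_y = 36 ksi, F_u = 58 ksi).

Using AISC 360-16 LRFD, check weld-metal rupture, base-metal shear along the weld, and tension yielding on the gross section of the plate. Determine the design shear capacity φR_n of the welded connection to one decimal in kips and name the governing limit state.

Weld metal: throat = 0.707×0.1875 = 0.13256 in, L = 2×3.75 = 7.5 in. φR_n = 0.75 × 0.6 × 80 × 0.13256 × 7.5 = 35.8 kips.
Base metal shear (0.3125 in plate): yield φR_n = 1.0×0.6×36×0.3125×7.5 = 50.6 kips; rupture φR_n = 0.75×0.6×58×0.3125×7.5 = 61.2 kips; take 50.6 kips (yield).
Tension yield (gross): A_g = 1.4375×0.3125 = 0.44922 in². φR_n = 0.90 × 36 × 0.44922 = 14.6 kips.
Governing: min(35.8, 50.6, 14.6) = 14.6 kips → gross-section yield.

14.6 kips (gross-section yield governs)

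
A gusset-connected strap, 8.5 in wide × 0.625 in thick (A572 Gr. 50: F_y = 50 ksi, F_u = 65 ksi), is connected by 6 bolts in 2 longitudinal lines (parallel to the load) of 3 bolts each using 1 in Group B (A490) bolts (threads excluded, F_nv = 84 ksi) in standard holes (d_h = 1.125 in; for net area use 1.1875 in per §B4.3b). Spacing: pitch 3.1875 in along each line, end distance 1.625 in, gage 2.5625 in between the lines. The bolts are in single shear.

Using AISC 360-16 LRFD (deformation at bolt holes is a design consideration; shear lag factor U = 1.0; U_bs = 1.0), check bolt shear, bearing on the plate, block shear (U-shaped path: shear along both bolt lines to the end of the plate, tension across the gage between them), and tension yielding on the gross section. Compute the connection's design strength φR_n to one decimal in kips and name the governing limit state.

Bolt shear: A_b = π(1)²/4 = 0.7854 in². φR_n = 0.75 × 84 × 0.7854 × 6 × 1 = 296.9 kips.
Bearing (0.625 in plate, F_u = 65 ksi): end bolts L_c = 1.625 − 1.125/2 = 1.0625, R_n = min(1.2×1.0625×0.625×65, 2.4×1×0.625×65) = 51.797 kips/bolt; interior L_c = 3.1875 − 1.125 = 2.0625, R_n = 97.5 kips/bolt. φR_n = 0.75 × (2×51.797 + 4×97.5) = 370.2 kips.
Block shear: shear path 2×[1.625+2×3.1875] = 2×8 in, A_gv = 10, A_nv = 2×(8 − 2.5×1.1875)×0.625 = 6.2891 in²; tension across gage: (2.5625 − 1×1.1875)×0.625 = 0.85938 in². R_n = min(0.6×65×6.2891, 0.6×50×10) + 1.0×65×0.85938 = min(245.27, 300) + 55.86 = 301.13 kips. φR_n = 0.75 × 301.13 = 225.8 kips.
Tension yield (gross): A_g = 8.5×0.625 = 5.3125 in². φR_n = 0.90 × 50 × 5.3125 = 239.1 kips.
Governing: min(296.9, 370.2, 225.8, 239.1) = 225.8 kips → block shear.

225.8 kips (block shear governs)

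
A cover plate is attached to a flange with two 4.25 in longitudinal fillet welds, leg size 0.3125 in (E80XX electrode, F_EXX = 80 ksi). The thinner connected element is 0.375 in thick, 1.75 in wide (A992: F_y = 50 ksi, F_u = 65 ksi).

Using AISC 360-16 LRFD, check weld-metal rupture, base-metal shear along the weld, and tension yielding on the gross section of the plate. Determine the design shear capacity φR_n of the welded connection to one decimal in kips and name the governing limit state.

29.5 kips (gross-section yield governs)

Weld metal: throat = 0.707×0.3125 = 0.22094 in, L = 2×4.25 = 8.5 in. φR_n = 0.75 × 0.6 × 80 × 0.22094 × 8.5 = 67.6 kips.
Base metal shear (0.375 in plate): yield φR_n = 1.0×0.6×50×0.375×8.5 = 95.6 kips; rupture φR_n = 0.75×0.6×65×0.375×8.5 = 93.2 kips; take 93.2 kips (rupture).
Tension yield (gross): A_g = 1.75×0.375 = 0.65625 in². φR_n = 0.90 × 50 × 0.65625 = 29.5 kips.
Governing: min(67.6, 93.2, 29.5) = 29.5 kips → gross-section yield.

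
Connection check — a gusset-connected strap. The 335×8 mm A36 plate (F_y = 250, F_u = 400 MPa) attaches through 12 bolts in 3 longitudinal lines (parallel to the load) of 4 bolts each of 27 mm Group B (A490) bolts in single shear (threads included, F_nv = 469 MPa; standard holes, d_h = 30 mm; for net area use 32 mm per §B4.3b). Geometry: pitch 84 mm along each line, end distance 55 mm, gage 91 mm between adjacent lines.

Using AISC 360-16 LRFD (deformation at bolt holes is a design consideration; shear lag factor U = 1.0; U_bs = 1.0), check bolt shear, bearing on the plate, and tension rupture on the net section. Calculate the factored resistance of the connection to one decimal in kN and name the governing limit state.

Bolt shear: A_b = π(27)²/4 = 572.56 mm². φR_n = 0.75 × 469 × 572.56 × 12 × 1 = 2416.8 kN.
Bearing (8 mm plate, F_u = 400 MPa): end bolts L_c = 55 − 30/2 = 40, R_n = min(1.2×40×8×400, 2.4×27×8×400) = 153.6 kN/bolt; interior L_c = 84 − 30 = 54, R_n = 207.36 kN/bolt. φR_n = 0.75 × (3×153.6 + 9×207.36) = 1745.3 kN.
Tension rupture (net): A_n = (335 − 3×32)×8 = 1912 mm² (U = 1.0, A_e = A_n). φR_n = 0.75 × 400 × 1912 = 573.6 kN.
Governing: min(2416.8, 1745.3, 573.6) = 573.6 kN → net-section rupture.

573.6 kN (net-section rupture governs)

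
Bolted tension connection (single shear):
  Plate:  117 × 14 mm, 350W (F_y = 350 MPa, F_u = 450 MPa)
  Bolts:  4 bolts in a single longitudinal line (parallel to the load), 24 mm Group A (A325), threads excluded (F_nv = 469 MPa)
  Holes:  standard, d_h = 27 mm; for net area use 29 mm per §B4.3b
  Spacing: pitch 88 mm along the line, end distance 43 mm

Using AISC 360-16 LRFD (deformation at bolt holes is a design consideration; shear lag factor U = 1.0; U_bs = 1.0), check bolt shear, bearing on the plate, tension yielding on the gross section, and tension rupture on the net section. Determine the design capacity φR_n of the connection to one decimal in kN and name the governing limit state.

415.8 kN (net-section rupture governs)

Bolt shear: A_b = π(24)²/4 = 452.39 mm². φR_n = 0.75 × 469 × 452.39 × 4 × 1 = 636.5 kN.
Bearing (14 mm plate, F_u = 450 MPa): end bolts L_c = 43 − 27/2 = 29.5, R_n = min(1.2×29.5×14×450, 2.4×24×14×450) = 223.02 kN/bolt; interior L_c = 88 − 27 = 61, R_n = 362.88 kN/bolt. φR_n = 0.75 × (1×223.02 + 3×362.88) = 983.7 kN.
Tension yield (gross): A_g = 117×14 = 1638 mm². φR_n = 0.90 × 350 × 1638 = 516.0 kN.
Tension rupture (net): A_n = (117 − 1×29)×14 = 1232 mm² (U = 1.0, A_e = A_n). φR_n = 0.75 × 450 × 1232 = 415.8 kN.
Governing: min(636.5, 983.7, 516.0, 415.8) = 415.8 kN → net-section rupture.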